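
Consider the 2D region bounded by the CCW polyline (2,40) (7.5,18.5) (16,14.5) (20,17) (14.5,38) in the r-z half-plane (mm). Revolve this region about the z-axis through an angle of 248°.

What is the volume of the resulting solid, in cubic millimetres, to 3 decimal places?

Profile (r,z), 5 vertices: (2,40) (7.5,18.5) (16,14.5) (20,17) (14.5,38)
edge 0: (2,40)→(7.5,18.5)  cross = 2·18.5 − 7.5·40 = -263.0000; (r_i+r_j)·cross = 9.5·-263.0000 = -2498.5000
edge 1: (7.5,18.5)→(16,14.5)  cross = 7.5·14.5 − 16·18.5 = -187.2500; (r_i+r_j)·cross = 23.5·-187.2500 = -4400.3750
edge 2: (16,14.5)→(20,17)  cross = 16·17 − 20·14.5 = -18.0000; (r_i+r_j)·cross = 36·-18.0000 = -648.0000
edge 3: (20,17)→(14.5,38)  cross = 20·38 − 14.5·17 = 513.5000; (r_i+r_j)·cross = 34.5·513.5000 = 17715.7500
edge 4: (14.5,38)→(2,40)  cross = 14.5·40 − 2·38 = 504.0000; (r_i+r_j)·cross = 16.5·504.0000 = 8316.0000
Σcross = 549.2500 → A = |Σcross|/2 = 274.6250 mm²
Σ(r_i+r_j)·cross = 18484.8750 → first moment M = |Σ|/6 = 3080.8125
R_c = M/A = 3080.8125/274.6250 = 11.2183 mm
θ = 248° = 4.328417 rad
V = θ·R_c·A = 4.328417·11.2183·274.6250 = 13335.040 mm³

Volume = 13335.040 mm³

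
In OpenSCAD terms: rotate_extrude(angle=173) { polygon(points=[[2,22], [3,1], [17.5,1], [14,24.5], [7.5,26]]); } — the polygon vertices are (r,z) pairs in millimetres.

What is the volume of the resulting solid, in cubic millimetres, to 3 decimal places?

Volume = 8754.430 mm³

Profile (r,z), 5 vertices: (2,22) (3,1) (17.5,1) (14,24.5) (7.5,26)
edge 0: (2,22)→(3,1)  cross = 2·1 − 3·22 = -64.0000; (r_i+r_j)·cross = 5·-64.0000 = -320.0000
edge 1: (3,1)→(17.5,1)  cross = 3·1 − 17.5·1 = -14.5000; (r_i+r_j)·cross = 20.5·-14.5000 = -297.2500
edge 2: (17.5,1)→(14,24.5)  cross = 17.5·24.5 − 14·1 = 414.7500; (r_i+r_j)·cross = 31.5·414.7500 = 13064.6250
edge 3: (14,24.5)→(7.5,26)  cross = 14·26 − 7.5·24.5 = 180.2500; (r_i+r_j)·cross = 21.5·180.2500 = 3875.3750
edge 4: (7.5,26)→(2,22)  cross = 7.5·22 − 2·26 = 113.0000; (r_i+r_j)·cross = 9.5·113.0000 = 1073.5000
Σcross = 629.5000 → A = |Σcross|/2 = 314.7500 mm²
Σ(r_i+r_j)·cross = 17396.2500 → first moment M = |Σ|/6 = 2899.3750
R_c = M/A = 2899.3750/314.7500 = 9.2117 mm
θ = 173° = 3.019420 rad
V = θ·R_c·A = 3.019420·9.2117·314.7500 = 8754.430 mm³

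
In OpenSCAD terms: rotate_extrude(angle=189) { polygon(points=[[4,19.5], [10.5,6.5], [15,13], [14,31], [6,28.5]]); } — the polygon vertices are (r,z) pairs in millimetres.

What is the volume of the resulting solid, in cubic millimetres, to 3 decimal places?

Volume = 5992.382 mm³

Profile (r,z), 5 vertices: (4,19.5) (10.5,6.5) (15,13) (14,31) (6,28.5)
edge 0: (4,19.5)→(10.5,6.5)  cross = 4·6.5 − 10.5·19.5 = -178.7500; (r_i+r_j)·cross = 14.5·-178.7500 = -2591.8750
edge 1: (10.5,6.5)→(15,13)  cross = 10.5·13 − 15·6.5 = 39.0000; (r_i+r_j)·cross = 25.5·39.0000 = 994.5000
edge 2: (15,13)→(14,31)  cross = 15·31 − 14·13 = 283.0000; (r_i+r_j)·cross = 29·283.0000 = 8207.0000
edge 3: (14,31)→(6,28.5)  cross = 14·28.5 − 6·31 = 213.0000; (r_i+r_j)·cross = 20·213.0000 = 4260.0000
edge 4: (6,28.5)→(4,19.5)  cross = 6·19.5 − 4·28.5 = 3.0000; (r_i+r_j)·cross = 10·3.0000 = 30.0000
Σcross = 359.2500 → A = |Σcross|/2 = 179.6250 mm²
Σ(r_i+r_j)·cross = 10899.6250 → first moment M = |Σ|/6 = 1816.6042
R_c = M/A = 1816.6042/179.6250 = 10.1133 mm
θ = 189° = 3.298672 rad
V = θ·R_c·A = 3.298672·10.1133·179.6250 = 5992.382 mm³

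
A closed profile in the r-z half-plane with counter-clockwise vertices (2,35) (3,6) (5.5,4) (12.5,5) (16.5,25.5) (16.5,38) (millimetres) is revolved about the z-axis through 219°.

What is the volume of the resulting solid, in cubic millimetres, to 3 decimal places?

Profile (r,z), 6 vertices: (2,35) (3,6) (5.5,4) (12.5,5) (16.5,25.5) (16.5,38)
edge 0: (2,35)→(3,6)  cross = 2·6 − 3·35 = -93.0000; (r_i+r_j)·cross = 5·-93.0000 = -465.0000
edge 1: (3,6)→(5.5,4)  cross = 3·4 − 5.5·6 = -21.0000; (r_i+r_j)·cross = 8.5·-21.0000 = -178.5000
edge 2: (5.5,4)→(12.5,5)  cross = 5.5·5 − 12.5·4 = -22.5000; (r_i+r_j)·cross = 18·-22.5000 = -405.0000
edge 3: (12.5,5)→(16.5,25.5)  cross = 12.5·25.5 − 16.5·5 = 236.2500; (r_i+r_j)·cross = 29·236.2500 = 6851.2500
edge 4: (16.5,25.5)→(16.5,38)  cross = 16.5·38 − 16.5·25.5 = 206.2500; (r_i+r_j)·cross = 33·206.2500 = 6806.2500
edge 5: (16.5,38)→(2,35)  cross = 16.5·35 − 2·38 = 501.5000; (r_i+r_j)·cross = 18.5·501.5000 = 9277.7500
Σcross = 807.5000 → A = |Σcross|/2 = 403.7500 mm²
Σ(r_i+r_j)·cross = 21886.7500 → first moment M = |Σ|/6 = 3647.7917
R_c = M/A = 3647.7917/403.7500 = 9.0348 mm
θ = 219° = 3.822271 rad
V = θ·R_c·A = 3.822271·9.0348·403.7500 = 13942.849 mm³

Volume = 13942.849 mm³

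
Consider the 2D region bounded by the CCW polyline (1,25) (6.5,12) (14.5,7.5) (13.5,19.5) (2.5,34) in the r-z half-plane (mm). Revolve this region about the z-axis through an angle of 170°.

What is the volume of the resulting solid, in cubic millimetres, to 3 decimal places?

Profile (r,z), 5 vertices: (1,25) (6.5,12) (14.5,7.5) (13.5,19.5) (2.5,34)
edge 0: (1,25)→(6.5,12)  cross = 1·12 − 6.5·25 = -150.5000; (r_i+r_j)·cross = 7.5·-150.5000 = -1128.7500
edge 1: (6.5,12)→(14.5,7.5)  cross = 6.5·7.5 − 14.5·12 = -125.2500; (r_i+r_j)·cross = 21·-125.2500 = -2630.2500
edge 2: (14.5,7.5)→(13.5,19.5)  cross = 14.5·19.5 − 13.5·7.5 = 181.5000; (r_i+r_j)·cross = 28·181.5000 = 5082.0000
edge 3: (13.5,19.5)→(2.5,34)  cross = 13.5·34 − 2.5·19.5 = 410.2500; (r_i+r_j)·cross = 16·410.2500 = 6564.0000
edge 4: (2.5,34)→(1,25)  cross = 2.5·25 − 1·34 = 28.5000; (r_i+r_j)·cross = 3.5·28.5000 = 99.7500
Σcross = 344.5000 → A = |Σcross|/2 = 172.2500 mm²
Σ(r_i+r_j)·cross = 7986.7500 → first moment M = |Σ|/6 = 1331.1250
R_c = M/A = 1331.1250/172.2500 = 7.7279 mm
θ = 170° = 2.967060 rad
V = θ·R_c·A = 2.967060·7.7279·172.2500 = 3949.527 mm³

Volume = 3949.527 mm³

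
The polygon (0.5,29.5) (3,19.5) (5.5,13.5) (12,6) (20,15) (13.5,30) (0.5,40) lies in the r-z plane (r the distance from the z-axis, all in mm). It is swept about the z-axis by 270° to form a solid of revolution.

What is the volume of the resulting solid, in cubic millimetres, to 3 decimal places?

Profile (r,z), 7 vertices: (0.5,29.5) (3,19.5) (5.5,13.5) (12,6) (20,15) (13.5,30) (0.5,40)
edge 0: (0.5,29.5)→(3,19.5)  cross = 0.5·19.5 − 3·29.5 = -78.7500; (r_i+r_j)·cross = 3.5·-78.7500 = -275.6250
edge 1: (3,19.5)→(5.5,13.5)  cross = 3·13.5 − 5.5·19.5 = -66.7500; (r_i+r_j)·cross = 8.5·-66.7500 = -567.3750
edge 2: (5.5,13.5)→(12,6)  cross = 5.5·6 − 12·13.5 = -129.0000; (r_i+r_j)·cross = 17.5·-129.0000 = -2257.5000
edge 3: (12,6)→(20,15)  cross = 12·15 − 20·6 = 60.0000; (r_i+r_j)·cross = 32·60.0000 = 1920.0000
edge 4: (20,15)→(13.5,30)  cross = 20·30 − 13.5·15 = 397.5000; (r_i+r_j)·cross = 33.5·397.5000 = 13316.2500
edge 5: (13.5,30)→(0.5,40)  cross = 13.5·40 − 0.5·30 = 525.0000; (r_i+r_j)·cross = 14·525.0000 = 7350.0000
edge 6: (0.5,40)→(0.5,29.5)  cross = 0.5·29.5 − 0.5·40 = -5.2500; (r_i+r_j)·cross = 1·-5.2500 = -5.2500
Σcross = 702.7500 → A = |Σcross|/2 = 351.3750 mm²
Σ(r_i+r_j)·cross = 19480.5000 → first moment M = |Σ|/6 = 3246.7500
R_c = M/A = 3246.7500/351.3750 = 9.2401 mm
θ = 270° = 4.712389 rad
V = θ·R_c·A = 4.712389·9.2401·351.3750 = 15299.949 mm³

Volume = 15299.949 mm³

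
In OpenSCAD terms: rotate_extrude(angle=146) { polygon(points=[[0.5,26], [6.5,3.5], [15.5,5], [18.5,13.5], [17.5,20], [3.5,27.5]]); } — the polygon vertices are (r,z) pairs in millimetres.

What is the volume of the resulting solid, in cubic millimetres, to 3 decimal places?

Profile (r,z), 6 vertices: (0.5,26) (6.5,3.5) (15.5,5) (18.5,13.5) (17.5,20) (3.5,27.5)
edge 0: (0.5,26)→(6.5,3.5)  cross = 0.5·3.5 − 6.5·26 = -167.2500; (r_i+r_j)·cross = 7·-167.2500 = -1170.7500
edge 1: (6.5,3.5)→(15.5,5)  cross = 6.5·5 − 15.5·3.5 = -21.7500; (r_i+r_j)·cross = 22·-21.7500 = -478.5000
edge 2: (15.5,5)→(18.5,13.5)  cross = 15.5·13.5 − 18.5·5 = 116.7500; (r_i+r_j)·cross = 34·116.7500 = 3969.5000
edge 3: (18.5,13.5)→(17.5,20)  cross = 18.5·20 − 17.5·13.5 = 133.7500; (r_i+r_j)·cross = 36·133.7500 = 4815.0000
edge 4: (17.5,20)→(3.5,27.5)  cross = 17.5·27.5 − 3.5·20 = 411.2500; (r_i+r_j)·cross = 21·411.2500 = 8636.2500
edge 5: (3.5,27.5)→(0.5,26)  cross = 3.5·26 − 0.5·27.5 = 77.2500; (r_i+r_j)·cross = 4·77.2500 = 309.0000
Σcross = 550.0000 → A = |Σcross|/2 = 275.0000 mm²
Σ(r_i+r_j)·cross = 16080.5000 → first moment M = |Σ|/6 = 2680.0833
R_c = M/A = 2680.0833/275.0000 = 9.7458 mm
θ = 146° = 2.548181 rad
V = θ·R_c·A = 2.548181·9.7458·275.0000 = 6829.337 mm³

Volume = 6829.337 mm³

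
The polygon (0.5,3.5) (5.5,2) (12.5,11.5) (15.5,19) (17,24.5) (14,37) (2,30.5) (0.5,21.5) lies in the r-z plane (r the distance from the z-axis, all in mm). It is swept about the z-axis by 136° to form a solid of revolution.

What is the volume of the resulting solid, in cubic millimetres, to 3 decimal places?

Profile (r,z), 8 vertices: (0.5,3.5) (5.5,2) (12.5,11.5) (15.5,19) (17,24.5) (14,37) (2,30.5) (0.5,21.5)
edge 0: (0.5,3.5)→(5.5,2)  cross = 0.5·2 − 5.5·3.5 = -18.2500; (r_i+r_j)·cross = 6·-18.2500 = -109.5000
edge 1: (5.5,2)→(12.5,11.5)  cross = 5.5·11.5 − 12.5·2 = 38.2500; (r_i+r_j)·cross = 18·38.2500 = 688.5000
edge 2: (12.5,11.5)→(15.5,19)  cross = 12.5·19 − 15.5·11.5 = 59.2500; (r_i+r_j)·cross = 28·59.2500 = 1659.0000
edge 3: (15.5,19)→(17,24.5)  cross = 15.5·24.5 − 17·19 = 56.7500; (r_i+r_j)·cross = 32.5·56.7500 = 1844.3750
edge 4: (17,24.5)→(14,37)  cross = 17·37 − 14·24.5 = 286.0000; (r_i+r_j)·cross = 31·286.0000 = 8866.0000
edge 5: (14,37)→(2,30.5)  cross = 14·30.5 − 2·37 = 353.0000; (r_i+r_j)·cross = 16·353.0000 = 5648.0000
edge 6: (2,30.5)→(0.5,21.5)  cross = 2·21.5 − 0.5·30.5 = 27.7500; (r_i+r_j)·cross = 2.5·27.7500 = 69.3750
edge 7: (0.5,21.5)→(0.5,3.5)  cross = 0.5·3.5 − 0.5·21.5 = -9.0000; (r_i+r_j)·cross = 1·-9.0000 = -9.0000
Σcross = 793.7500 → A = |Σcross|/2 = 396.8750 mm²
Σ(r_i+r_j)·cross = 18656.7500 → first moment M = |Σ|/6 = 3109.4583
R_c = M/A = 3109.4583/396.8750 = 7.8349 mm
θ = 136° = 2.373648 rad
V = θ·R_c·A = 2.373648·7.8349·396.8750 = 7380.759 mm³

Volume = 7380.759 mm³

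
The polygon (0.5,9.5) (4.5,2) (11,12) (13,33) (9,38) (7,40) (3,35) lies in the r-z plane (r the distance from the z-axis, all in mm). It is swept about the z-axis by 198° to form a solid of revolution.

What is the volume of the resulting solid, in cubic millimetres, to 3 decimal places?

Profile (r,z), 7 vertices: (0.5,9.5) (4.5,2) (11,12) (13,33) (9,38) (7,40) (3,35)
edge 0: (0.5,9.5)→(4.5,2)  cross = 0.5·2 − 4.5·9.5 = -41.7500; (r_i+r_j)·cross = 5·-41.7500 = -208.7500
edge 1: (4.5,2)→(11,12)  cross = 4.5·12 − 11·2 = 32.0000; (r_i+r_j)·cross = 15.5·32.0000 = 496.0000
edge 2: (11,12)→(13,33)  cross = 11·33 − 13·12 = 207.0000; (r_i+r_j)·cross = 24·207.0000 = 4968.0000
edge 3: (13,33)→(9,38)  cross = 13·38 − 9·33 = 197.0000; (r_i+r_j)·cross = 22·197.0000 = 4334.0000
edge 4: (9,38)→(7,40)  cross = 9·40 − 7·38 = 94.0000; (r_i+r_j)·cross = 16·94.0000 = 1504.0000
edge 5: (7,40)→(3,35)  cross = 7·35 − 3·40 = 125.0000; (r_i+r_j)·cross = 10·125.0000 = 1250.0000
edge 6: (3,35)→(0.5,9.5)  cross = 3·9.5 − 0.5·35 = 11.0000; (r_i+r_j)·cross = 3.5·11.0000 = 38.5000
Σcross = 624.2500 → A = |Σcross|/2 = 312.1250 mm²
Σ(r_i+r_j)·cross = 12381.7500 → first moment M = |Σ|/6 = 2063.6250
R_c = M/A = 2063.6250/312.1250 = 6.6115 mm
θ = 198° = 3.455752 rad
V = θ·R_c·A = 3.455752·6.6115·312.1250 = 7131.376 mm³

Volume = 7131.376 mm³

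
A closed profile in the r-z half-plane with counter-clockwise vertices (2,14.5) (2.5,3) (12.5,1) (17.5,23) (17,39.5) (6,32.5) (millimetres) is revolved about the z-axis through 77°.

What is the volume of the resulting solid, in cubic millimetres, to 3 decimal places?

Volume = 5651.114 mm³

Profile (r,z), 6 vertices: (2,14.5) (2.5,3) (12.5,1) (17.5,23) (17,39.5) (6,32.5)
edge 0: (2,14.5)→(2.5,3)  cross = 2·3 − 2.5·14.5 = -30.2500; (r_i+r_j)·cross = 4.5·-30.2500 = -136.1250
edge 1: (2.5,3)→(12.5,1)  cross = 2.5·1 − 12.5·3 = -35.0000; (r_i+r_j)·cross = 15·-35.0000 = -525.0000
edge 2: (12.5,1)→(17.5,23)  cross = 12.5·23 − 17.5·1 = 270.0000; (r_i+r_j)·cross = 30·270.0000 = 8100.0000
edge 3: (17.5,23)→(17,39.5)  cross = 17.5·39.5 − 17·23 = 300.2500; (r_i+r_j)·cross = 34.5·300.2500 = 10358.6250
edge 4: (17,39.5)→(6,32.5)  cross = 17·32.5 − 6·39.5 = 315.5000; (r_i+r_j)·cross = 23·315.5000 = 7256.5000
edge 5: (6,32.5)→(2,14.5)  cross = 6·14.5 − 2·32.5 = 22.0000; (r_i+r_j)·cross = 8·22.0000 = 176.0000
Σcross = 842.5000 → A = |Σcross|/2 = 421.2500 mm²
Σ(r_i+r_j)·cross = 25230.0000 → first moment M = |Σ|/6 = 4205.0000
R_c = M/A = 4205.0000/421.2500 = 9.9822 mm
θ = 77° = 1.343904 rad
V = θ·R_c·A = 1.343904·9.9822·421.2500 = 5651.114 mm³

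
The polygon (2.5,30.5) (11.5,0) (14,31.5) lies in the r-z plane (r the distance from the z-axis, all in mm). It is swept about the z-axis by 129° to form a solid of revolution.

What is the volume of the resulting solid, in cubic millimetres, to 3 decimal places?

Volume = 3779.851 mm³

Profile (r,z), 3 vertices: (2.5,30.5) (11.5,0) (14,31.5)
edge 0: (2.5,30.5)→(11.5,0)  cross = 2.5·0 − 11.5·30.5 = -350.7500; (r_i+r_j)·cross = 14·-350.7500 = -4910.5000
edge 1: (11.5,0)→(14,31.5)  cross = 11.5·31.5 − 14·0 = 362.2500; (r_i+r_j)·cross = 25.5·362.2500 = 9237.3750
edge 2: (14,31.5)→(2.5,30.5)  cross = 14·30.5 − 2.5·31.5 = 348.2500; (r_i+r_j)·cross = 16.5·348.2500 = 5746.1250
Σcross = 359.7500 → A = |Σcross|/2 = 179.8750 mm²
Σ(r_i+r_j)·cross = 10073.0000 → first moment M = |Σ|/6 = 1678.8333
R_c = M/A = 1678.8333/179.8750 = 9.3333 mm
θ = 129° = 2.251475 rad
V = θ·R_c·A = 2.251475·9.3333·179.8750 = 3779.851 mm³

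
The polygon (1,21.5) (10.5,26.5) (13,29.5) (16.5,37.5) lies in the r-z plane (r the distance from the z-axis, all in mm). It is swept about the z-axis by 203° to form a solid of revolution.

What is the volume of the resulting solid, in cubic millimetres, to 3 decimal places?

Profile (r,z), 4 vertices: (1,21.5) (10.5,26.5) (13,29.5) (16.5,37.5)
edge 0: (1,21.5)→(10.5,26.5)  cross = 1·26.5 − 10.5·21.5 = -199.2500; (r_i+r_j)·cross = 11.5·-199.2500 = -2291.3750
edge 1: (10.5,26.5)→(13,29.5)  cross = 10.5·29.5 − 13·26.5 = -34.7500; (r_i+r_j)·cross = 23.5·-34.7500 = -816.6250
edge 2: (13,29.5)→(16.5,37.5)  cross = 13·37.5 − 16.5·29.5 = 0.7500; (r_i+r_j)·cross = 29.5·0.7500 = 22.1250
edge 3: (16.5,37.5)→(1,21.5)  cross = 16.5·21.5 − 1·37.5 = 317.2500; (r_i+r_j)·cross = 17.5·317.2500 = 5551.8750
Σcross = 84.0000 → A = |Σcross|/2 = 42.0000 mm²
Σ(r_i+r_j)·cross = 2466.0000 → first moment M = |Σ|/6 = 411.0000
R_c = M/A = 411.0000/42.0000 = 9.7857 mm
θ = 203° = 3.543018 rad
V = θ·R_c·A = 3.543018·9.7857·42.0000 = 1456.181 mm³

Volume = 1456.181 mm³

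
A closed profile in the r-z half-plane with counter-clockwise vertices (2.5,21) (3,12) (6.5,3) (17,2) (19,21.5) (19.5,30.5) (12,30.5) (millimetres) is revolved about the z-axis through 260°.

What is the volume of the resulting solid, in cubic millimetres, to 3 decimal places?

Profile (r,z), 7 vertices: (2.5,21) (3,12) (6.5,3) (17,2) (19,21.5) (19.5,30.5) (12,30.5)
edge 0: (2.5,21)→(3,12)  cross = 2.5·12 − 3·21 = -33.0000; (r_i+r_j)·cross = 5.5·-33.0000 = -181.5000
edge 1: (3,12)→(6.5,3)  cross = 3·3 − 6.5·12 = -69.0000; (r_i+r_j)·cross = 9.5·-69.0000 = -655.5000
edge 2: (6.5,3)→(17,2)  cross = 6.5·2 − 17·3 = -38.0000; (r_i+r_j)·cross = 23.5·-38.0000 = -893.0000
edge 3: (17,2)→(19,21.5)  cross = 17·21.5 − 19·2 = 327.5000; (r_i+r_j)·cross = 36·327.5000 = 11790.0000
edge 4: (19,21.5)→(19.5,30.5)  cross = 19·30.5 − 19.5·21.5 = 160.2500; (r_i+r_j)·cross = 38.5·160.2500 = 6169.6250
edge 5: (19.5,30.5)→(12,30.5)  cross = 19.5·30.5 − 12·30.5 = 228.7500; (r_i+r_j)·cross = 31.5·228.7500 = 7205.6250
edge 6: (12,30.5)→(2.5,21)  cross = 12·21 − 2.5·30.5 = 175.7500; (r_i+r_j)·cross = 14.5·175.7500 = 2548.3750
Σcross = 752.2500 → A = |Σcross|/2 = 376.1250 mm²
Σ(r_i+r_j)·cross = 25983.6250 → first moment M = |Σ|/6 = 4330.6042
R_c = M/A = 4330.6042/376.1250 = 11.5137 mm
θ = 260° = 4.537856 rad
V = θ·R_c·A = 4.537856·11.5137·376.1250 = 19651.658 mm³

Volume = 19651.658 mm³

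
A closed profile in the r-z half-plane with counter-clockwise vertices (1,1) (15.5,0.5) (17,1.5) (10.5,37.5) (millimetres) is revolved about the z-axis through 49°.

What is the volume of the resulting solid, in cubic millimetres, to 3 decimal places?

Profile (r,z), 4 vertices: (1,1) (15.5,0.5) (17,1.5) (10.5,37.5)
edge 0: (1,1)→(15.5,0.5)  cross = 1·0.5 − 15.5·1 = -15.0000; (r_i+r_j)·cross = 16.5·-15.0000 = -247.5000
edge 1: (15.5,0.5)→(17,1.5)  cross = 15.5·1.5 − 17·0.5 = 14.7500; (r_i+r_j)·cross = 32.5·14.7500 = 479.3750
edge 2: (17,1.5)→(10.5,37.5)  cross = 17·37.5 − 10.5·1.5 = 621.7500; (r_i+r_j)·cross = 27.5·621.7500 = 17098.1250
edge 3: (10.5,37.5)→(1,1)  cross = 10.5·1 − 1·37.5 = -27.0000; (r_i+r_j)·cross = 11.5·-27.0000 = -310.5000
Σcross = 594.5000 → A = |Σcross|/2 = 297.2500 mm²
Σ(r_i+r_j)·cross = 17019.5000 → first moment M = |Σ|/6 = 2836.5833
R_c = M/A = 2836.5833/297.2500 = 9.5428 mm
θ = 49° = 0.855211 rad
V = θ·R_c·A = 0.855211·9.5428·297.2500 = 2425.878 mm³

Volume = 2425.878 mm³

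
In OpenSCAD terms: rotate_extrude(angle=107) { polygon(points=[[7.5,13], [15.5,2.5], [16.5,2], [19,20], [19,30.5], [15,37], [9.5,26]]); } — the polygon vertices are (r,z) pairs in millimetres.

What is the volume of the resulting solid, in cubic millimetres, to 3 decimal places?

Volume = 6688.926 mm³

Profile (r,z), 7 vertices: (7.5,13) (15.5,2.5) (16.5,2) (19,20) (19,30.5) (15,37) (9.5,26)
edge 0: (7.5,13)→(15.5,2.5)  cross = 7.5·2.5 − 15.5·13 = -182.7500; (r_i+r_j)·cross = 23·-182.7500 = -4203.2500
edge 1: (15.5,2.5)→(16.5,2)  cross = 15.5·2 − 16.5·2.5 = -10.2500; (r_i+r_j)·cross = 32·-10.2500 = -328.0000
edge 2: (16.5,2)→(19,20)  cross = 16.5·20 − 19·2 = 292.0000; (r_i+r_j)·cross = 35.5·292.0000 = 10366.0000
edge 3: (19,20)→(19,30.5)  cross = 19·30.5 − 19·20 = 199.5000; (r_i+r_j)·cross = 38·199.5000 = 7581.0000
edge 4: (19,30.5)→(15,37)  cross = 19·37 − 15·30.5 = 245.5000; (r_i+r_j)·cross = 34·245.5000 = 8347.0000
edge 5: (15,37)→(9.5,26)  cross = 15·26 − 9.5·37 = 38.5000; (r_i+r_j)·cross = 24.5·38.5000 = 943.2500
edge 6: (9.5,26)→(7.5,13)  cross = 9.5·13 − 7.5·26 = -71.5000; (r_i+r_j)·cross = 17·-71.5000 = -1215.5000
Σcross = 511.0000 → A = |Σcross|/2 = 255.5000 mm²
Σ(r_i+r_j)·cross = 21490.5000 → first moment M = |Σ|/6 = 3581.7500
R_c = M/A = 3581.7500/255.5000 = 14.0186 mm
θ = 107° = 1.867502 rad
V = θ·R_c·A = 1.867502·14.0186·255.5000 = 6688.926 mm³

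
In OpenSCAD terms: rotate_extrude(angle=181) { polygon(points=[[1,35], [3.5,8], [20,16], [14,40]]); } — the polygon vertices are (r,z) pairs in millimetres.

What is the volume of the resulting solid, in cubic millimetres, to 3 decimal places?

Volume = 12306.985 mm³

Profile (r,z), 4 vertices: (1,35) (3.5,8) (20,16) (14,40)
edge 0: (1,35)→(3.5,8)  cross = 1·8 − 3.5·35 = -114.5000; (r_i+r_j)·cross = 4.5·-114.5000 = -515.2500
edge 1: (3.5,8)→(20,16)  cross = 3.5·16 − 20·8 = -104.0000; (r_i+r_j)·cross = 23.5·-104.0000 = -2444.0000
edge 2: (20,16)→(14,40)  cross = 20·40 − 14·16 = 576.0000; (r_i+r_j)·cross = 34·576.0000 = 19584.0000
edge 3: (14,40)→(1,35)  cross = 14·35 − 1·40 = 450.0000; (r_i+r_j)·cross = 15·450.0000 = 6750.0000
Σcross = 807.5000 → A = |Σcross|/2 = 403.7500 mm²
Σ(r_i+r_j)·cross = 23374.7500 → first moment M = |Σ|/6 = 3895.7917
R_c = M/A = 3895.7917/403.7500 = 9.6490 mm
θ = 181° = 3.159046 rad
V = θ·R_c·A = 3.159046·9.6490·403.7500 = 12306.985 mm³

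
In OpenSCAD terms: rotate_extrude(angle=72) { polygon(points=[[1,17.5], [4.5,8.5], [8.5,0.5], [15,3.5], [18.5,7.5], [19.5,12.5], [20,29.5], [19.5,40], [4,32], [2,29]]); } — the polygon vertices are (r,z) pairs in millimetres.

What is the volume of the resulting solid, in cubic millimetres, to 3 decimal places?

Volume = 7752.430 mm³

Profile (r,z), 10 vertices: (1,17.5) (4.5,8.5) (8.5,0.5) (15,3.5) (18.5,7.5) (19.5,12.5) (20,29.5) (19.5,40) (4,32) (2,29)
edge 0: (1,17.5)→(4.5,8.5)  cross = 1·8.5 − 4.5·17.5 = -70.2500; (r_i+r_j)·cross = 5.5·-70.2500 = -386.3750
edge 1: (4.5,8.5)→(8.5,0.5)  cross = 4.5·0.5 − 8.5·8.5 = -70.0000; (r_i+r_j)·cross = 13·-70.0000 = -910.0000
edge 2: (8.5,0.5)→(15,3.5)  cross = 8.5·3.5 − 15·0.5 = 22.2500; (r_i+r_j)·cross = 23.5·22.2500 = 522.8750
edge 3: (15,3.5)→(18.5,7.5)  cross = 15·7.5 − 18.5·3.5 = 47.7500; (r_i+r_j)·cross = 33.5·47.7500 = 1599.6250
edge 4: (18.5,7.5)→(19.5,12.5)  cross = 18.5·12.5 − 19.5·7.5 = 85.0000; (r_i+r_j)·cross = 38·85.0000 = 3230.0000
edge 5: (19.5,12.5)→(20,29.5)  cross = 19.5·29.5 − 20·12.5 = 325.2500; (r_i+r_j)·cross = 39.5·325.2500 = 12847.3750
edge 6: (20,29.5)→(19.5,40)  cross = 20·40 − 19.5·29.5 = 224.7500; (r_i+r_j)·cross = 39.5·224.7500 = 8877.6250
edge 7: (19.5,40)→(4,32)  cross = 19.5·32 − 4·40 = 464.0000; (r_i+r_j)·cross = 23.5·464.0000 = 10904.0000
edge 8: (4,32)→(2,29)  cross = 4·29 − 2·32 = 52.0000; (r_i+r_j)·cross = 6·52.0000 = 312.0000
edge 9: (2,29)→(1,17.5)  cross = 2·17.5 − 1·29 = 6.0000; (r_i+r_j)·cross = 3·6.0000 = 18.0000
Σcross = 1086.7500 → A = |Σcross|/2 = 543.3750 mm²
Σ(r_i+r_j)·cross = 37015.1250 → first moment M = |Σ|/6 = 6169.1875
R_c = M/A = 6169.1875/543.3750 = 11.3535 mm
θ = 72° = 1.256637 rad
V = θ·R_c·A = 1.256637·11.3535·543.3750 = 7752.430 mm³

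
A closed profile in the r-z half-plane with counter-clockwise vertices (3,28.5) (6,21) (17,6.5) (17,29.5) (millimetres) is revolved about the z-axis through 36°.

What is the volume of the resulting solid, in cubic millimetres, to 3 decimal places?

Profile (r,z), 4 vertices: (3,28.5) (6,21) (17,6.5) (17,29.5)
edge 0: (3,28.5)→(6,21)  cross = 3·21 − 6·28.5 = -108.0000; (r_i+r_j)·cross = 9·-108.0000 = -972.0000
edge 1: (6,21)→(17,6.5)  cross = 6·6.5 − 17·21 = -318.0000; (r_i+r_j)·cross = 23·-318.0000 = -7314.0000
edge 2: (17,6.5)→(17,29.5)  cross = 17·29.5 − 17·6.5 = 391.0000; (r_i+r_j)·cross = 34·391.0000 = 13294.0000
edge 3: (17,29.5)→(3,28.5)  cross = 17·28.5 − 3·29.5 = 396.0000; (r_i+r_j)·cross = 20·396.0000 = 7920.0000
Σcross = 361.0000 → A = |Σcross|/2 = 180.5000 mm²
Σ(r_i+r_j)·cross = 12928.0000 → first moment M = |Σ|/6 = 2154.6667
R_c = M/A = 2154.6667/180.5000 = 11.9372 mm
θ = 36° = 0.628319 rad
V = θ·R_c·A = 0.628319·11.9372·180.5000 = 1353.817 mm³

Volume = 1353.817 mm³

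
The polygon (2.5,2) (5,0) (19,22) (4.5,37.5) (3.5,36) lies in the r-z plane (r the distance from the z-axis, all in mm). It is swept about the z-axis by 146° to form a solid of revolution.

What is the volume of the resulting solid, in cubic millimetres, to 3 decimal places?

Profile (r,z), 5 vertices: (2.5,2) (5,0) (19,22) (4.5,37.5) (3.5,36)
edge 0: (2.5,2)→(5,0)  cross = 2.5·0 − 5·2 = -10.0000; (r_i+r_j)·cross = 7.5·-10.0000 = -75.0000
edge 1: (5,0)→(19,22)  cross = 5·22 − 19·0 = 110.0000; (r_i+r_j)·cross = 24·110.0000 = 2640.0000
edge 2: (19,22)→(4.5,37.5)  cross = 19·37.5 − 4.5·22 = 613.5000; (r_i+r_j)·cross = 23.5·613.5000 = 14417.2500
edge 3: (4.5,37.5)→(3.5,36)  cross = 4.5·36 − 3.5·37.5 = 30.7500; (r_i+r_j)·cross = 8·30.7500 = 246.0000
edge 4: (3.5,36)→(2.5,2)  cross = 3.5·2 − 2.5·36 = -83.0000; (r_i+r_j)·cross = 6·-83.0000 = -498.0000
Σcross = 661.2500 → A = |Σcross|/2 = 330.6250 mm²
Σ(r_i+r_j)·cross = 16730.2500 → first moment M = |Σ|/6 = 2788.3750
R_c = M/A = 2788.3750/330.6250 = 8.4336 mm
θ = 146° = 2.548181 rad
V = θ·R_c·A = 2.548181·8.4336·330.6250 = 7105.283 mm³

Volume = 7105.283 mm³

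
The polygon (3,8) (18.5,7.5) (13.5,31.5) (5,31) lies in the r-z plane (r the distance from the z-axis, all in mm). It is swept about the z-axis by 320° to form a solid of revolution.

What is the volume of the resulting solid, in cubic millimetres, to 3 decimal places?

Volume = 15930.667 mm³

Profile (r,z), 4 vertices: (3,8) (18.5,7.5) (13.5,31.5) (5,31)
edge 0: (3,8)→(18.5,7.5)  cross = 3·7.5 − 18.5·8 = -125.5000; (r_i+r_j)·cross = 21.5·-125.5000 = -2698.2500
edge 1: (18.5,7.5)→(13.5,31.5)  cross = 18.5·31.5 − 13.5·7.5 = 481.5000; (r_i+r_j)·cross = 32·481.5000 = 15408.0000
edge 2: (13.5,31.5)→(5,31)  cross = 13.5·31 − 5·31.5 = 261.0000; (r_i+r_j)·cross = 18.5·261.0000 = 4828.5000
edge 3: (5,31)→(3,8)  cross = 5·8 − 3·31 = -53.0000; (r_i+r_j)·cross = 8·-53.0000 = -424.0000
Σcross = 564.0000 → A = |Σcross|/2 = 282.0000 mm²
Σ(r_i+r_j)·cross = 17114.2500 → first moment M = |Σ|/6 = 2852.3750
R_c = M/A = 2852.3750/282.0000 = 10.1148 mm
θ = 320° = 5.585054 rad
V = θ·R_c·A = 5.585054·10.1148·282.0000 = 15930.667 mm³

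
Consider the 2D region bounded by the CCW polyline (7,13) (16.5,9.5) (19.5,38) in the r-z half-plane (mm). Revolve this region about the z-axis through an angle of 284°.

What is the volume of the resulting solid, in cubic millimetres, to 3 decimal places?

Profile (r,z), 3 vertices: (7,13) (16.5,9.5) (19.5,38)
edge 0: (7,13)→(16.5,9.5)  cross = 7·9.5 − 16.5·13 = -148.0000; (r_i+r_j)·cross = 23.5·-148.0000 = -3478.0000
edge 1: (16.5,9.5)→(19.5,38)  cross = 16.5·38 − 19.5·9.5 = 441.7500; (r_i+r_j)·cross = 36·441.7500 = 15903.0000
edge 2: (19.5,38)→(7,13)  cross = 19.5·13 − 7·38 = -12.5000; (r_i+r_j)·cross = 26.5·-12.5000 = -331.2500
Σcross = 281.2500 → A = |Σcross|/2 = 140.6250 mm²
Σ(r_i+r_j)·cross = 12093.7500 → first moment M = |Σ|/6 = 2015.6250
R_c = M/A = 2015.6250/140.6250 = 14.3333 mm
θ = 284° = 4.956735 rad
V = θ·R_c·A = 4.956735·14.3333·140.6250 = 9990.919 mm³

Volume = 9990.919 mm³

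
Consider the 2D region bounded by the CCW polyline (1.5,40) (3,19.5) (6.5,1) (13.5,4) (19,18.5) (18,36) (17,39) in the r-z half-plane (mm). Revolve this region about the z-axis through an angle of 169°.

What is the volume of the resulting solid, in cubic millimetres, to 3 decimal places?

Volume = 15705.487 mm³

Profile (r,z), 7 vertices: (1.5,40) (3,19.5) (6.5,1) (13.5,4) (19,18.5) (18,36) (17,39)
edge 0: (1.5,40)→(3,19.5)  cross = 1.5·19.5 − 3·40 = -90.7500; (r_i+r_j)·cross = 4.5·-90.7500 = -408.3750
edge 1: (3,19.5)→(6.5,1)  cross = 3·1 − 6.5·19.5 = -123.7500; (r_i+r_j)·cross = 9.5·-123.7500 = -1175.6250
edge 2: (6.5,1)→(13.5,4)  cross = 6.5·4 − 13.5·1 = 12.5000; (r_i+r_j)·cross = 20·12.5000 = 250.0000
edge 3: (13.5,4)→(19,18.5)  cross = 13.5·18.5 − 19·4 = 173.7500; (r_i+r_j)·cross = 32.5·173.7500 = 5646.8750
edge 4: (19,18.5)→(18,36)  cross = 19·36 − 18·18.5 = 351.0000; (r_i+r_j)·cross = 37·351.0000 = 12987.0000
edge 5: (18,36)→(17,39)  cross = 18·39 − 17·36 = 90.0000; (r_i+r_j)·cross = 35·90.0000 = 3150.0000
edge 6: (17,39)→(1.5,40)  cross = 17·40 − 1.5·39 = 621.5000; (r_i+r_j)·cross = 18.5·621.5000 = 11497.7500
Σcross = 1034.2500 → A = |Σcross|/2 = 517.1250 mm²
Σ(r_i+r_j)·cross = 31947.6250 → first moment M = |Σ|/6 = 5324.6042
R_c = M/A = 5324.6042/517.1250 = 10.2966 mm
θ = 169° = 2.949606 rad
V = θ·R_c·A = 2.949606·10.2966·517.1250 = 15705.487 mm³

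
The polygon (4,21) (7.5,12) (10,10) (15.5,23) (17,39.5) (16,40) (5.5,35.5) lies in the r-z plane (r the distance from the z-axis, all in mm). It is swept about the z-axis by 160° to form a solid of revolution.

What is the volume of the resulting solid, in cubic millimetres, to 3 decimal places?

Profile (r,z), 7 vertices: (4,21) (7.5,12) (10,10) (15.5,23) (17,39.5) (16,40) (5.5,35.5)
edge 0: (4,21)→(7.5,12)  cross = 4·12 − 7.5·21 = -109.5000; (r_i+r_j)·cross = 11.5·-109.5000 = -1259.2500
edge 1: (7.5,12)→(10,10)  cross = 7.5·10 − 10·12 = -45.0000; (r_i+r_j)·cross = 17.5·-45.0000 = -787.5000
edge 2: (10,10)→(15.5,23)  cross = 10·23 − 15.5·10 = 75.0000; (r_i+r_j)·cross = 25.5·75.0000 = 1912.5000
edge 3: (15.5,23)→(17,39.5)  cross = 15.5·39.5 − 17·23 = 221.2500; (r_i+r_j)·cross = 32.5·221.2500 = 7190.6250
edge 4: (17,39.5)→(16,40)  cross = 17·40 − 16·39.5 = 48.0000; (r_i+r_j)·cross = 33·48.0000 = 1584.0000
edge 5: (16,40)→(5.5,35.5)  cross = 16·35.5 − 5.5·40 = 348.0000; (r_i+r_j)·cross = 21.5·348.0000 = 7482.0000
edge 6: (5.5,35.5)→(4,21)  cross = 5.5·21 − 4·35.5 = -26.5000; (r_i+r_j)·cross = 9.5·-26.5000 = -251.7500
Σcross = 511.2500 → A = |Σcross|/2 = 255.6250 mm²
Σ(r_i+r_j)·cross = 15870.6250 → first moment M = |Σ|/6 = 2645.1042
R_c = M/A = 2645.1042/255.6250 = 10.3476 mm
θ = 160° = 2.792527 rad
V = θ·R_c·A = 2.792527·10.3476·255.6250 = 7386.524 mm³

Volume = 7386.524 mm³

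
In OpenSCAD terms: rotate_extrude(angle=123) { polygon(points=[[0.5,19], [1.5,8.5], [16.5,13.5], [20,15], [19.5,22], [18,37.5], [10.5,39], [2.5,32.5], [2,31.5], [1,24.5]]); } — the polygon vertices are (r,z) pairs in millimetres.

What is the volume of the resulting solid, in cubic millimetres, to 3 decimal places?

Volume = 9820.241 mm³

Profile (r,z), 10 vertices: (0.5,19) (1.5,8.5) (16.5,13.5) (20,15) (19.5,22) (18,37.5) (10.5,39) (2.5,32.5) (2,31.5) (1,24.5)
edge 0: (0.5,19)→(1.5,8.5)  cross = 0.5·8.5 − 1.5·19 = -24.2500; (r_i+r_j)·cross = 2·-24.2500 = -48.5000
edge 1: (1.5,8.5)→(16.5,13.5)  cross = 1.5·13.5 − 16.5·8.5 = -120.0000; (r_i+r_j)·cross = 18·-120.0000 = -2160.0000
edge 2: (16.5,13.5)→(20,15)  cross = 16.5·15 − 20·13.5 = -22.5000; (r_i+r_j)·cross = 36.5·-22.5000 = -821.2500
edge 3: (20,15)→(19.5,22)  cross = 20·22 − 19.5·15 = 147.5000; (r_i+r_j)·cross = 39.5·147.5000 = 5826.2500
edge 4: (19.5,22)→(18,37.5)  cross = 19.5·37.5 − 18·22 = 335.2500; (r_i+r_j)·cross = 37.5·335.2500 = 12571.8750
edge 5: (18,37.5)→(10.5,39)  cross = 18·39 − 10.5·37.5 = 308.2500; (r_i+r_j)·cross = 28.5·308.2500 = 8785.1250
edge 6: (10.5,39)→(2.5,32.5)  cross = 10.5·32.5 − 2.5·39 = 243.7500; (r_i+r_j)·cross = 13·243.7500 = 3168.7500
edge 7: (2.5,32.5)→(2,31.5)  cross = 2.5·31.5 − 2·32.5 = 13.7500; (r_i+r_j)·cross = 4.5·13.7500 = 61.8750
edge 8: (2,31.5)→(1,24.5)  cross = 2·24.5 − 1·31.5 = 17.5000; (r_i+r_j)·cross = 3·17.5000 = 52.5000
edge 9: (1,24.5)→(0.5,19)  cross = 1·19 − 0.5·24.5 = 6.7500; (r_i+r_j)·cross = 1.5·6.7500 = 10.1250
Σcross = 906.0000 → A = |Σcross|/2 = 453.0000 mm²
Σ(r_i+r_j)·cross = 27446.7500 → first moment M = |Σ|/6 = 4574.4583
R_c = M/A = 4574.4583/453.0000 = 10.0981 mm
θ = 123° = 2.146755 rad
V = θ·R_c·A = 2.146755·10.0981·453.0000 = 9820.241 mm³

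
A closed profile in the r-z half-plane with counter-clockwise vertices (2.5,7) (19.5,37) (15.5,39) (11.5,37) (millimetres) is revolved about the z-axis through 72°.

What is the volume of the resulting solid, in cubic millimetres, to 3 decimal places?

Volume = 1839.717 mm³

Profile (r,z), 4 vertices: (2.5,7) (19.5,37) (15.5,39) (11.5,37)
edge 0: (2.5,7)→(19.5,37)  cross = 2.5·37 − 19.5·7 = -44.0000; (r_i+r_j)·cross = 22·-44.0000 = -968.0000
edge 1: (19.5,37)→(15.5,39)  cross = 19.5·39 − 15.5·37 = 187.0000; (r_i+r_j)·cross = 35·187.0000 = 6545.0000
edge 2: (15.5,39)→(11.5,37)  cross = 15.5·37 − 11.5·39 = 125.0000; (r_i+r_j)·cross = 27·125.0000 = 3375.0000
edge 3: (11.5,37)→(2.5,7)  cross = 11.5·7 − 2.5·37 = -12.0000; (r_i+r_j)·cross = 14·-12.0000 = -168.0000
Σcross = 256.0000 → A = |Σcross|/2 = 128.0000 mm²
Σ(r_i+r_j)·cross = 8784.0000 → first moment M = |Σ|/6 = 1464.0000
R_c = M/A = 1464.0000/128.0000 = 11.4375 mm
θ = 72° = 1.256637 rad
V = θ·R_c·A = 1.256637·11.4375·128.0000 = 1839.717 mm³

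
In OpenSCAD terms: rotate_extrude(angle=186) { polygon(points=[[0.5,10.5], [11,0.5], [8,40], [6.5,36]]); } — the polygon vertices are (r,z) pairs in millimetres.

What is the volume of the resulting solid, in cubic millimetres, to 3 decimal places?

Volume = 4174.961 mm³

Profile (r,z), 4 vertices: (0.5,10.5) (11,0.5) (8,40) (6.5,36)
edge 0: (0.5,10.5)→(11,0.5)  cross = 0.5·0.5 − 11·10.5 = -115.2500; (r_i+r_j)·cross = 11.5·-115.2500 = -1325.3750
edge 1: (11,0.5)→(8,40)  cross = 11·40 − 8·0.5 = 436.0000; (r_i+r_j)·cross = 19·436.0000 = 8284.0000
edge 2: (8,40)→(6.5,36)  cross = 8·36 − 6.5·40 = 28.0000; (r_i+r_j)·cross = 14.5·28.0000 = 406.0000
edge 3: (6.5,36)→(0.5,10.5)  cross = 6.5·10.5 − 0.5·36 = 50.2500; (r_i+r_j)·cross = 7·50.2500 = 351.7500
Σcross = 399.0000 → A = |Σcross|/2 = 199.5000 mm²
Σ(r_i+r_j)·cross = 7716.3750 → first moment M = |Σ|/6 = 1286.0625
R_c = M/A = 1286.0625/199.5000 = 6.4464 mm
θ = 186° = 3.246312 rad
V = θ·R_c·A = 3.246312·6.4464·199.5000 = 4174.961 mm³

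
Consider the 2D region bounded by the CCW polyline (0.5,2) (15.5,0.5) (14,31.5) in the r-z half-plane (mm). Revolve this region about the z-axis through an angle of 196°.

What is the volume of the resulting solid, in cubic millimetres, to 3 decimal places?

Profile (r,z), 3 vertices: (0.5,2) (15.5,0.5) (14,31.5)
edge 0: (0.5,2)→(15.5,0.5)  cross = 0.5·0.5 − 15.5·2 = -30.7500; (r_i+r_j)·cross = 16·-30.7500 = -492.0000
edge 1: (15.5,0.5)→(14,31.5)  cross = 15.5·31.5 − 14·0.5 = 481.2500; (r_i+r_j)·cross = 29.5·481.2500 = 14196.8750
edge 2: (14,31.5)→(0.5,2)  cross = 14·2 − 0.5·31.5 = 12.2500; (r_i+r_j)·cross = 14.5·12.2500 = 177.6250
Σcross = 462.7500 → A = |Σcross|/2 = 231.3750 mm²
Σ(r_i+r_j)·cross = 13882.5000 → first moment M = |Σ|/6 = 2313.7500
R_c = M/A = 2313.7500/231.3750 = 10.0000 mm
θ = 196° = 3.420845 rad
V = θ·R_c·A = 3.420845·10.0000·231.3750 = 7914.981 mm³

Volume = 7914.981 mm³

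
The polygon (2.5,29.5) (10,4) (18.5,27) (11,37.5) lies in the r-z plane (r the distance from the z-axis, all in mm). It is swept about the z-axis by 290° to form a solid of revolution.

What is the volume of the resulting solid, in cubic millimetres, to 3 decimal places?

Profile (r,z), 4 vertices: (2.5,29.5) (10,4) (18.5,27) (11,37.5)
edge 0: (2.5,29.5)→(10,4)  cross = 2.5·4 − 10·29.5 = -285.0000; (r_i+r_j)·cross = 12.5·-285.0000 = -3562.5000
edge 1: (10,4)→(18.5,27)  cross = 10·27 − 18.5·4 = 196.0000; (r_i+r_j)·cross = 28.5·196.0000 = 5586.0000
edge 2: (18.5,27)→(11,37.5)  cross = 18.5·37.5 − 11·27 = 396.7500; (r_i+r_j)·cross = 29.5·396.7500 = 11704.1250
edge 3: (11,37.5)→(2.5,29.5)  cross = 11·29.5 − 2.5·37.5 = 230.7500; (r_i+r_j)·cross = 13.5·230.7500 = 3115.1250
Σcross = 538.5000 → A = |Σcross|/2 = 269.2500 mm²
Σ(r_i+r_j)·cross = 16842.7500 → first moment M = |Σ|/6 = 2807.1250
R_c = M/A = 2807.1250/269.2500 = 10.4257 mm
θ = 290° = 5.061455 rad
V = θ·R_c·A = 5.061455·10.4257·269.2500 = 14208.136 mm³

Volume = 14208.136 mm³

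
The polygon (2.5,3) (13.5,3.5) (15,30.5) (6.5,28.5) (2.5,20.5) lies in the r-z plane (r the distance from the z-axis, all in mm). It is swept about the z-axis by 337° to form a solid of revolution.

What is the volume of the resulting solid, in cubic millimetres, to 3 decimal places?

Profile (r,z), 5 vertices: (2.5,3) (13.5,3.5) (15,30.5) (6.5,28.5) (2.5,20.5)
edge 0: (2.5,3)→(13.5,3.5)  cross = 2.5·3.5 − 13.5·3 = -31.7500; (r_i+r_j)·cross = 16·-31.7500 = -508.0000
edge 1: (13.5,3.5)→(15,30.5)  cross = 13.5·30.5 − 15·3.5 = 359.2500; (r_i+r_j)·cross = 28.5·359.2500 = 10238.6250
edge 2: (15,30.5)→(6.5,28.5)  cross = 15·28.5 − 6.5·30.5 = 229.2500; (r_i+r_j)·cross = 21.5·229.2500 = 4928.8750
edge 3: (6.5,28.5)→(2.5,20.5)  cross = 6.5·20.5 − 2.5·28.5 = 62.0000; (r_i+r_j)·cross = 9·62.0000 = 558.0000
edge 4: (2.5,20.5)→(2.5,3)  cross = 2.5·3 − 2.5·20.5 = -43.7500; (r_i+r_j)·cross = 5·-43.7500 = -218.7500
Σcross = 575.0000 → A = |Σcross|/2 = 287.5000 mm²
Σ(r_i+r_j)·cross = 14998.7500 → first moment M = |Σ|/6 = 2499.7917
R_c = M/A = 2499.7917/287.5000 = 8.6949 mm
θ = 337° = 5.881760 rad
V = θ·R_c·A = 5.881760·8.6949·287.5000 = 14703.174 mm³

Volume = 14703.174 mm³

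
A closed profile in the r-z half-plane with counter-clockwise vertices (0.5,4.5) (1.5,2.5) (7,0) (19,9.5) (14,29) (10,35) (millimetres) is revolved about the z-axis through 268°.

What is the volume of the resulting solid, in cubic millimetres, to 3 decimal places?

Volume = 15943.978 mm³

Profile (r,z), 6 vertices: (0.5,4.5) (1.5,2.5) (7,0) (19,9.5) (14,29) (10,35)
edge 0: (0.5,4.5)→(1.5,2.5)  cross = 0.5·2.5 − 1.5·4.5 = -5.5000; (r_i+r_j)·cross = 2·-5.5000 = -11.0000
edge 1: (1.5,2.5)→(7,0)  cross = 1.5·0 − 7·2.5 = -17.5000; (r_i+r_j)·cross = 8.5·-17.5000 = -148.7500
edge 2: (7,0)→(19,9.5)  cross = 7·9.5 − 19·0 = 66.5000; (r_i+r_j)·cross = 26·66.5000 = 1729.0000
edge 3: (19,9.5)→(14,29)  cross = 19·29 − 14·9.5 = 418.0000; (r_i+r_j)·cross = 33·418.0000 = 13794.0000
edge 4: (14,29)→(10,35)  cross = 14·35 − 10·29 = 200.0000; (r_i+r_j)·cross = 24·200.0000 = 4800.0000
edge 5: (10,35)→(0.5,4.5)  cross = 10·4.5 − 0.5·35 = 27.5000; (r_i+r_j)·cross = 10.5·27.5000 = 288.7500
Σcross = 689.0000 → A = |Σcross|/2 = 344.5000 mm²
Σ(r_i+r_j)·cross = 20452.0000 → first moment M = |Σ|/6 = 3408.6667
R_c = M/A = 3408.6667/344.5000 = 9.8945 mm
θ = 268° = 4.677482 rad
V = θ·R_c·A = 4.677482·9.8945·344.5000 = 15943.978 mm³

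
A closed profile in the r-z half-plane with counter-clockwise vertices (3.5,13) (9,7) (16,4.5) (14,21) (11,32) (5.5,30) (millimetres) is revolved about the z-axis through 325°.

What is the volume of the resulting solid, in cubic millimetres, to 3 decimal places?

Profile (r,z), 6 vertices: (3.5,13) (9,7) (16,4.5) (14,21) (11,32) (5.5,30)
edge 0: (3.5,13)→(9,7)  cross = 3.5·7 − 9·13 = -92.5000; (r_i+r_j)·cross = 12.5·-92.5000 = -1156.2500
edge 1: (9,7)→(16,4.5)  cross = 9·4.5 − 16·7 = -71.5000; (r_i+r_j)·cross = 25·-71.5000 = -1787.5000
edge 2: (16,4.5)→(14,21)  cross = 16·21 − 14·4.5 = 273.0000; (r_i+r_j)·cross = 30·273.0000 = 8190.0000
edge 3: (14,21)→(11,32)  cross = 14·32 − 11·21 = 217.0000; (r_i+r_j)·cross = 25·217.0000 = 5425.0000
edge 4: (11,32)→(5.5,30)  cross = 11·30 − 5.5·32 = 154.0000; (r_i+r_j)·cross = 16.5·154.0000 = 2541.0000
edge 5: (5.5,30)→(3.5,13)  cross = 5.5·13 − 3.5·30 = -33.5000; (r_i+r_j)·cross = 9·-33.5000 = -301.5000
Σcross = 446.5000 → A = |Σcross|/2 = 223.2500 mm²
Σ(r_i+r_j)·cross = 12910.7500 → first moment M = |Σ|/6 = 2151.7917
R_c = M/A = 2151.7917/223.2500 = 9.6385 mm
θ = 325° = 5.672320 rad
V = θ·R_c·A = 5.672320·9.6385·223.2500 = 12205.651 mm³

Volume = 12205.651 mm³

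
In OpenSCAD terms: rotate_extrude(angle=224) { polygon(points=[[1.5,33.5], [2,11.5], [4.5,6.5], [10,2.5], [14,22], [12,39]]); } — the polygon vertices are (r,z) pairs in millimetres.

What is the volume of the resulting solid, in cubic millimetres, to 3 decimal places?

Profile (r,z), 6 vertices: (1.5,33.5) (2,11.5) (4.5,6.5) (10,2.5) (14,22) (12,39)
edge 0: (1.5,33.5)→(2,11.5)  cross = 1.5·11.5 − 2·33.5 = -49.7500; (r_i+r_j)·cross = 3.5·-49.7500 = -174.1250
edge 1: (2,11.5)→(4.5,6.5)  cross = 2·6.5 − 4.5·11.5 = -38.7500; (r_i+r_j)·cross = 6.5·-38.7500 = -251.8750
edge 2: (4.5,6.5)→(10,2.5)  cross = 4.5·2.5 − 10·6.5 = -53.7500; (r_i+r_j)·cross = 14.5·-53.7500 = -779.3750
edge 3: (10,2.5)→(14,22)  cross = 10·22 − 14·2.5 = 185.0000; (r_i+r_j)·cross = 24·185.0000 = 4440.0000
edge 4: (14,22)→(12,39)  cross = 14·39 − 12·22 = 282.0000; (r_i+r_j)·cross = 26·282.0000 = 7332.0000
edge 5: (12,39)→(1.5,33.5)  cross = 12·33.5 − 1.5·39 = 343.5000; (r_i+r_j)·cross = 13.5·343.5000 = 4637.2500
Σcross = 668.2500 → A = |Σcross|/2 = 334.1250 mm²
Σ(r_i+r_j)·cross = 15203.8750 → first moment M = |Σ|/6 = 2533.9792
R_c = M/A = 2533.9792/334.1250 = 7.5839 mm
θ = 224° = 3.909538 rad
V = θ·R_c·A = 3.909538·7.5839·334.1250 = 9906.687 mm³

Volume = 9906.687 mm³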